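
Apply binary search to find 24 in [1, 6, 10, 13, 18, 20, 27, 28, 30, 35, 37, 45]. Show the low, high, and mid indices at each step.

Binary search for 24 in [1, 6, 10, 13, 18, 20, 27, 28, 30, 35, 37, 45]:

lo=0, hi=11, mid=5, arr[mid]=20 -> 20 < 24, search right half
lo=6, hi=11, mid=8, arr[mid]=30 -> 30 > 24, search left half
lo=6, hi=7, mid=6, arr[mid]=27 -> 27 > 24, search left half
lo=6 > hi=5, target 24 not found

Binary search determines that 24 is not in the array after 3 comparisons. The search space was exhausted without finding the target.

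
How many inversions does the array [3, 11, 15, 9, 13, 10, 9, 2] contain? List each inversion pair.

Finding inversions in [3, 11, 15, 9, 13, 10, 9, 2]:

(0, 7): arr[0]=3 > arr[7]=2
(1, 3): arr[1]=11 > arr[3]=9
(1, 5): arr[1]=11 > arr[5]=10
(1, 6): arr[1]=11 > arr[6]=9
(1, 7): arr[1]=11 > arr[7]=2
(2, 3): arr[2]=15 > arr[3]=9
(2, 4): arr[2]=15 > arr[4]=13
(2, 5): arr[2]=15 > arr[5]=10
(2, 6): arr[2]=15 > arr[6]=9
(2, 7): arr[2]=15 > arr[7]=2
(3, 7): arr[3]=9 > arr[7]=2
(4, 5): arr[4]=13 > arr[5]=10
(4, 6): arr[4]=13 > arr[6]=9
(4, 7): arr[4]=13 > arr[7]=2
(5, 6): arr[5]=10 > arr[6]=9
(5, 7): arr[5]=10 > arr[7]=2
(6, 7): arr[6]=9 > arr[7]=2

Total inversions: 17

The array has 17 inversion(s): (0,7), (1,3), (1,5), (1,6), (1,7), (2,3), (2,4), (2,5), (2,6), (2,7), (3,7), (4,5), (4,6), (4,7), (5,6), (5,7), (6,7). Each pair (i,j) satisfies i < j and arr[i] > arr[j].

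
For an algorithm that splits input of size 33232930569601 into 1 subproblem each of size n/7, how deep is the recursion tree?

For divide and conquer with division factor 7:

Problem sizes at each level:
Level 0: 33232930569601
Level 1: 4747561509943
Level 2: 678223072849
Level 3: 96889010407
Level 4: 13841287201
Level 5: 1977326743
Level 6: 282475249
Level 7: 40353607
Level 8: 5764801
Level 9: 823543
Level 10: 117649
Level 11: 16807
Level 12: 2401
Level 13: 343
Level 14: 49
Level 15: 7
Level 16: 1

The root is level 0 and the size-1 base case is level 16 (the tree spans levels 0 through 16, i.e. 17 levels counting the root), so the depth is the number of divisions: log_7(33232930569601) = 16

The recursion tree depth is log_7(33232930569601) = 16. At each level, the problem size is divided by 7, so it takes 16 divisions to reduce to a base case of size 1. The algorithm makes 1 recursive call at each level.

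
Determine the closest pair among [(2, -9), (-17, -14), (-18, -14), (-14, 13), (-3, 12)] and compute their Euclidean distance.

Computing all pairwise distances among 5 points:

d((2, -9), (-17, -14)) = 19.6469
d((2, -9), (-18, -14)) = 20.6155
d((2, -9), (-14, 13)) = 27.2029
d((2, -9), (-3, 12)) = 21.587
d((-17, -14), (-18, -14)) = 1.0 <-- minimum
d((-17, -14), (-14, 13)) = 27.1662
d((-17, -14), (-3, 12)) = 29.5296
d((-18, -14), (-14, 13)) = 27.2947
d((-18, -14), (-3, 12)) = 30.0167
d((-14, 13), (-3, 12)) = 11.0454

Closest pair: (-17, -14) and (-18, -14) with distance 1.0

The closest pair is (-17, -14) and (-18, -14) with Euclidean distance 1.0. For 5 points, brute-force pairwise comparison is shown above. For large n, the divide-and-conquer algorithm (sort by x, recurse on halves, check the dividing strip) achieves O(n log n).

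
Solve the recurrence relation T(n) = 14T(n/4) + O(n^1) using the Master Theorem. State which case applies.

Master Theorem for T(n) = 14T(n/4) + O(n^1):

a = 14, b = 4, c = 1
log_b(a) = log_4(14) = 1.9037

Case 1: c = 1 < log_4(14) = 1.9037
T(n) = O(n^(log_4 14))

For T(n) = 14T(n/4) + O(n^1): log_4(14) = 1.9037. This is Case 1 of the Master Theorem (c < log_b(a), work dominated by leaves), giving O(n^(log_4 14)).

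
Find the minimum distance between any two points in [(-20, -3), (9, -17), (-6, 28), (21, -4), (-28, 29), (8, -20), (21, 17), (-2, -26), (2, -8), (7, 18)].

Computing all pairwise distances among 10 points:

d((-20, -3), (9, -17)) = 32.2025
d((-20, -3), (-6, 28)) = 34.0147
d((-20, -3), (21, -4)) = 41.0122
d((-20, -3), (-28, 29)) = 32.9848
d((-20, -3), (8, -20)) = 32.7567
d((-20, -3), (21, 17)) = 45.618
d((-20, -3), (-2, -26)) = 29.2062
d((-20, -3), (2, -8)) = 22.561
d((-20, -3), (7, 18)) = 34.2053
d((9, -17), (-6, 28)) = 47.4342
d((9, -17), (21, -4)) = 17.6918
d((9, -17), (-28, 29)) = 59.0339
d((9, -17), (8, -20)) = 3.1623 <-- minimum
d((9, -17), (21, 17)) = 36.0555
d((9, -17), (-2, -26)) = 14.2127
d((9, -17), (2, -8)) = 11.4018
d((9, -17), (7, 18)) = 35.0571
d((-6, 28), (21, -4)) = 41.8688
d((-6, 28), (-28, 29)) = 22.0227
d((-6, 28), (8, -20)) = 50.0
d((-6, 28), (21, 17)) = 29.1548
d((-6, 28), (-2, -26)) = 54.1479
d((-6, 28), (2, -8)) = 36.8782
d((-6, 28), (7, 18)) = 16.4012
d((21, -4), (-28, 29)) = 59.0762
d((21, -4), (8, -20)) = 20.6155
d((21, -4), (21, 17)) = 21.0
d((21, -4), (-2, -26)) = 31.8277
d((21, -4), (2, -8)) = 19.4165
d((21, -4), (7, 18)) = 26.0768
d((-28, 29), (8, -20)) = 60.803
d((-28, 29), (21, 17)) = 50.448
d((-28, 29), (-2, -26)) = 60.8358
d((-28, 29), (2, -8)) = 47.634
d((-28, 29), (7, 18)) = 36.6879
d((8, -20), (21, 17)) = 39.2173
d((8, -20), (-2, -26)) = 11.6619
d((8, -20), (2, -8)) = 13.4164
d((8, -20), (7, 18)) = 38.0132
d((21, 17), (-2, -26)) = 48.7647
d((21, 17), (2, -8)) = 31.4006
d((21, 17), (7, 18)) = 14.0357
d((-2, -26), (2, -8)) = 18.4391
d((-2, -26), (7, 18)) = 44.911
d((2, -8), (7, 18)) = 26.4764

Closest pair: (9, -17) and (8, -20) with distance 3.1623

The closest pair is (9, -17) and (8, -20) with Euclidean distance 3.1623. For 10 points, brute-force pairwise comparison is shown above. For large n, the divide-and-conquer algorithm (sort by x, recurse on halves, check the dividing strip) achieves O(n log n).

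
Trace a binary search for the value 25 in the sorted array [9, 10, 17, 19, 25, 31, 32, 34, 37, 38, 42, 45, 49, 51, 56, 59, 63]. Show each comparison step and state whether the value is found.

Binary search for 25 in [9, 10, 17, 19, 25, 31, 32, 34, 37, 38, 42, 45, 49, 51, 56, 59, 63]:

lo=0, hi=16, mid=8, arr[mid]=37 -> 37 > 25, search left half
lo=0, hi=7, mid=3, arr[mid]=19 -> 19 < 25, search right half
lo=4, hi=7, mid=5, arr[mid]=31 -> 31 > 25, search left half
lo=4, hi=4, mid=4, arr[mid]=25 -> Found target at index 4!

Binary search finds 25 at index 4 after 4 comparisons. The search repeatedly halves the search space by comparing with the middle element.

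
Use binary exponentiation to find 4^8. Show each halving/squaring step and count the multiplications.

Computing 4^8 by squaring (build up from 4^1; each line after the first costs one multiplication):

4^1 = 4
4^2 = (4^1)^2 = 4^2 = 16
4^4 = (4^2)^2 = 16^2 = 256
4^8 = (4^4)^2 = 256^2 = 65536

Result: 65536
Multiplications needed: 3 (3 lines after 4^1)

4^8 = 65536. Using exponentiation by squaring, this requires 3 multiplications. The key idea: if the exponent is even, square the half-power; if odd, multiply by the base once.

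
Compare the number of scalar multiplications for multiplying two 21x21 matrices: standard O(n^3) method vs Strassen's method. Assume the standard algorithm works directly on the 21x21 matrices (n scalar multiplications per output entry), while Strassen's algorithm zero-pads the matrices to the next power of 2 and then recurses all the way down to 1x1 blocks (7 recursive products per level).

Matrix multiplication for 21x21 matrices:

Strassen's algorithm requires power-of-2 dimensions. Pad 21x21 to 32x32 (next power of 2).

Standard algorithm: 21^3 = 9261 multiplications
Strassen's algorithm: 7^(log2(32)) = 7^5 = 16807 multiplications
Difference: 9261 - 16807 = -7546 (Strassen uses MORE here due to padding overhead — for small or just-over-power-of-2 n, padding can outweigh the per-level savings)

Standard: 9261 multiplications (21^3). Strassen: 16807 multiplications (7^5, after padding to 32x32). Strassen reduces 8 recursive multiplications to 7 at each level.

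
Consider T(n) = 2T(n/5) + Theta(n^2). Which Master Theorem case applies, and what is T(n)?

Master Theorem for T(n) = 2T(n/5) + O(n^2):

a = 2, b = 5, c = 2
log_b(a) = log_5(2) = 0.4307

Case 3: c = 2 > log_5(2) = 0.4307
T(n) = O(n^2) = O(n^2)

For T(n) = 2T(n/5) + O(n^2): log_5(2) = 0.4307. This is Case 3 of the Master Theorem (c > log_b(a), work dominated by root), giving O(n^2).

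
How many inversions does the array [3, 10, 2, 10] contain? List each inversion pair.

Finding inversions in [3, 10, 2, 10]:

(0, 2): arr[0]=3 > arr[2]=2
(1, 2): arr[1]=10 > arr[2]=2

Total inversions: 2

The array has 2 inversion(s): (0,2), (1,2). Each pair (i,j) satisfies i < j and arr[i] > arr[j].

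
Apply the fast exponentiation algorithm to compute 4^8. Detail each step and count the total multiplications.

Computing 4^8 by squaring (build up from 4^1; each line after the first costs one multiplication):

4^1 = 4
4^2 = (4^1)^2 = 4^2 = 16
4^4 = (4^2)^2 = 16^2 = 256
4^8 = (4^4)^2 = 256^2 = 65536

Result: 65536
Multiplications needed: 3 (3 lines after 4^1)

4^8 = 65536. Using exponentiation by squaring, this requires 3 multiplications. The key idea: if the exponent is even, square the half-power; if odd, multiply by the base once.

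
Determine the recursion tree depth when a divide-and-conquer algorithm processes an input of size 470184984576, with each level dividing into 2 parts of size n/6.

For divide and conquer with division factor 6:

Problem sizes at each level:
Level 0: 470184984576
Level 1: 78364164096
Level 2: 13060694016
Level 3: 2176782336
Level 4: 362797056
Level 5: 60466176
Level 6: 10077696
Level 7: 1679616
Level 8: 279936
Level 9: 46656
Level 10: 7776
Level 11: 1296
Level 12: 216
Level 13: 36
Level 14: 6
Level 15: 1

The root is level 0 and the size-1 base case is level 15 (the tree spans levels 0 through 15, i.e. 16 levels counting the root), so the depth is the number of divisions: log_6(470184984576) = 15

The recursion tree depth is log_6(470184984576) = 15. At each level, the problem size is divided by 6, so it takes 15 divisions to reduce to a base case of size 1. The algorithm makes 2 recursive calls at each level.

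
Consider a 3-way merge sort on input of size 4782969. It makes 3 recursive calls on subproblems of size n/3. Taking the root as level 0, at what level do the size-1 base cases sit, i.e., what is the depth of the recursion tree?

For divide and conquer with division factor 3:

Problem sizes at each level:
Level 0: 4782969
Level 1: 1594323
Level 2: 531441
Level 3: 177147
Level 4: 59049
Level 5: 19683
Level 6: 6561
Level 7: 2187
Level 8: 729
Level 9: 243
Level 10: 81
Level 11: 27
Level 12: 9
Level 13: 3
Level 14: 1

The root is level 0 and the size-1 base case is level 14 (the tree spans levels 0 through 14, i.e. 15 levels counting the root), so the depth is the number of divisions: log_3(4782969) = 14

The recursion tree depth is log_3(4782969) = 14. At each level, the problem size is divided by 3, so it takes 14 divisions to reduce to a base case of size 1. The algorithm makes 3 recursive calls at each level.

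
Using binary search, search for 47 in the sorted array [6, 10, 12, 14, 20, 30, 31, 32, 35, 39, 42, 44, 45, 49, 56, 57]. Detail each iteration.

Binary search for 47 in [6, 10, 12, 14, 20, 30, 31, 32, 35, 39, 42, 44, 45, 49, 56, 57]:

lo=0, hi=15, mid=7, arr[mid]=32 -> 32 < 47, search right half
lo=8, hi=15, mid=11, arr[mid]=44 -> 44 < 47, search right half
lo=12, hi=15, mid=13, arr[mid]=49 -> 49 > 47, search left half
lo=12, hi=12, mid=12, arr[mid]=45 -> 45 < 47, search right half
lo=13 > hi=12, target 47 not found

Binary search determines that 47 is not in the array after 4 comparisons. The search space was exhausted without finding the target.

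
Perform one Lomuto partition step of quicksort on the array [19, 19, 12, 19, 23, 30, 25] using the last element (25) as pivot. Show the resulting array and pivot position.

Lomuto partition with pivot = 25:

Initial array: [19, 19, 12, 19, 23, 30, 25]

arr[0]=19 <= 25: swap with position 0, array becomes [19, 19, 12, 19, 23, 30, 25]
arr[1]=19 <= 25: swap with position 1, array becomes [19, 19, 12, 19, 23, 30, 25]
arr[2]=12 <= 25: swap with position 2, array becomes [19, 19, 12, 19, 23, 30, 25]
arr[3]=19 <= 25: swap with position 3, array becomes [19, 19, 12, 19, 23, 30, 25]
arr[4]=23 <= 25: swap with position 4, array becomes [19, 19, 12, 19, 23, 30, 25]
arr[5]=30 > 25: no swap

Place pivot at position 5: [19, 19, 12, 19, 23, 25, 30]
Pivot position: 5

After partitioning with pivot 25, the array becomes [19, 19, 12, 19, 23, 25, 30]. The pivot is placed at index 5. All elements to the left of the pivot are <= 25, and all elements to the right are > 25.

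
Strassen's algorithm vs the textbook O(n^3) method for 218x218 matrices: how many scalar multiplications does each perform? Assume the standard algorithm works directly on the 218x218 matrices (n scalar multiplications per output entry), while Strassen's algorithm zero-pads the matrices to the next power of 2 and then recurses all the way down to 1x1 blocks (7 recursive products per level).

Matrix multiplication for 218x218 matrices:

Strassen's algorithm requires power-of-2 dimensions. Pad 218x218 to 256x256 (next power of 2).

Standard algorithm: 218^3 = 10360232 multiplications
Strassen's algorithm: 7^(log2(256)) = 7^8 = 5764801 multiplications
Savings: 10360232 - 5764801 = 4595431 multiplications

Standard: 10360232 multiplications (218^3). Strassen: 5764801 multiplications (7^8, after padding to 256x256). Strassen reduces 8 recursive multiplications to 7 at each level.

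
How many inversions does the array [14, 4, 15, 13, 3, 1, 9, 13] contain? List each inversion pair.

Finding inversions in [14, 4, 15, 13, 3, 1, 9, 13]:

(0, 1): arr[0]=14 > arr[1]=4
(0, 3): arr[0]=14 > arr[3]=13
(0, 4): arr[0]=14 > arr[4]=3
(0, 5): arr[0]=14 > arr[5]=1
(0, 6): arr[0]=14 > arr[6]=9
(0, 7): arr[0]=14 > arr[7]=13
(1, 4): arr[1]=4 > arr[4]=3
(1, 5): arr[1]=4 > arr[5]=1
(2, 3): arr[2]=15 > arr[3]=13
(2, 4): arr[2]=15 > arr[4]=3
(2, 5): arr[2]=15 > arr[5]=1
(2, 6): arr[2]=15 > arr[6]=9
(2, 7): arr[2]=15 > arr[7]=13
(3, 4): arr[3]=13 > arr[4]=3
(3, 5): arr[3]=13 > arr[5]=1
(3, 6): arr[3]=13 > arr[6]=9
(4, 5): arr[4]=3 > arr[5]=1

Total inversions: 17

The array has 17 inversion(s): (0,1), (0,3), (0,4), (0,5), (0,6), (0,7), (1,4), (1,5), (2,3), (2,4), (2,5), (2,6), (2,7), (3,4), (3,5), (3,6), (4,5). Each pair (i,j) satisfies i < j and arr[i] > arr[j].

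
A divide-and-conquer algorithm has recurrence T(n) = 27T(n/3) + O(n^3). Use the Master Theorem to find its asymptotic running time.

Master Theorem for T(n) = 27T(n/3) + O(n^3):

a = 27, b = 3, c = 3
log_b(a) = log_3(27) = 3.0000

Case 2: c = 3 = log_3(27) = 3.0000
T(n) = O(n^3 log n) = O(n^3 log n)

For T(n) = 27T(n/3) + O(n^3): log_3(27) = 3.0000. This is Case 2 of the Master Theorem (c = log_b(a), equal work at all levels), giving O(n^3 log n).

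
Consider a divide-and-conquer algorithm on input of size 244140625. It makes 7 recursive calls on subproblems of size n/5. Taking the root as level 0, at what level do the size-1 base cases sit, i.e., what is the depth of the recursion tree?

For divide and conquer with division factor 5:

Problem sizes at each level:
Level 0: 244140625
Level 1: 48828125
Level 2: 9765625
Level 3: 1953125
Level 4: 390625
Level 5: 78125
Level 6: 15625
Level 7: 3125
Level 8: 625
Level 9: 125
Level 10: 25
Level 11: 5
Level 12: 1

The root is level 0 and the size-1 base case is level 12 (the tree spans levels 0 through 12, i.e. 13 levels counting the root), so the depth is the number of divisions: log_5(244140625) = 12

The recursion tree depth is log_5(244140625) = 12. At each level, the problem size is divided by 5, so it takes 12 divisions to reduce to a base case of size 1. The algorithm makes 7 recursive calls at each level.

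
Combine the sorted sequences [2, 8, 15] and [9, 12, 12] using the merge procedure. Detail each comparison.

Merging process:

Compare 2 vs 9: take 2 from left. Merged: [2]
Compare 8 vs 9: take 8 from left. Merged: [2, 8]
Compare 15 vs 9: take 9 from right. Merged: [2, 8, 9]
Compare 15 vs 12: take 12 from right. Merged: [2, 8, 9, 12]
Compare 15 vs 12: take 12 from right. Merged: [2, 8, 9, 12, 12]
Append remaining from left: [15]. Merged: [2, 8, 9, 12, 12, 15]

Final merged array: [2, 8, 9, 12, 12, 15]
Total comparisons: 5

The merged array is [2, 8, 9, 12, 12, 15], requiring 5 comparisons. The merge step runs in O(n) time where n is the total number of elements.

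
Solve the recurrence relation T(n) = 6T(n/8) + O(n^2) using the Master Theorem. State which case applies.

Master Theorem for T(n) = 6T(n/8) + O(n^2):

a = 6, b = 8, c = 2
log_b(a) = log_8(6) = 0.8617

Case 3: c = 2 > log_8(6) = 0.8617
T(n) = O(n^2) = O(n^2)

For T(n) = 6T(n/8) + O(n^2): log_8(6) = 0.8617. This is Case 3 of the Master Theorem (c > log_b(a), work dominated by root), giving O(n^2).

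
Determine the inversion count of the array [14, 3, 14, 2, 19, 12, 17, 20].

Finding inversions in [14, 3, 14, 2, 19, 12, 17, 20]:

(0, 1): arr[0]=14 > arr[1]=3
(0, 3): arr[0]=14 > arr[3]=2
(0, 5): arr[0]=14 > arr[5]=12
(1, 3): arr[1]=3 > arr[3]=2
(2, 3): arr[2]=14 > arr[3]=2
(2, 5): arr[2]=14 > arr[5]=12
(4, 5): arr[4]=19 > arr[5]=12
(4, 6): arr[4]=19 > arr[6]=17

Total inversions: 8

The array has 8 inversion(s): (0,1), (0,3), (0,5), (1,3), (2,3), (2,5), (4,5), (4,6). Each pair (i,j) satisfies i < j and arr[i] > arr[j].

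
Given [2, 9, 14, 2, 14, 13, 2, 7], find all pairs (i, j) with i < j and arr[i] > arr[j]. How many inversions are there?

Finding inversions in [2, 9, 14, 2, 14, 13, 2, 7]:

(1, 3): arr[1]=9 > arr[3]=2
(1, 6): arr[1]=9 > arr[6]=2
(1, 7): arr[1]=9 > arr[7]=7
(2, 3): arr[2]=14 > arr[3]=2
(2, 5): arr[2]=14 > arr[5]=13
(2, 6): arr[2]=14 > arr[6]=2
(2, 7): arr[2]=14 > arr[7]=7
(4, 5): arr[4]=14 > arr[5]=13
(4, 6): arr[4]=14 > arr[6]=2
(4, 7): arr[4]=14 > arr[7]=7
(5, 6): arr[5]=13 > arr[6]=2
(5, 7): arr[5]=13 > arr[7]=7

Total inversions: 12

The array has 12 inversion(s): (1,3), (1,6), (1,7), (2,3), (2,5), (2,6), (2,7), (4,5), (4,6), (4,7), (5,6), (5,7). Each pair (i,j) satisfies i < j and arr[i] > arr[j].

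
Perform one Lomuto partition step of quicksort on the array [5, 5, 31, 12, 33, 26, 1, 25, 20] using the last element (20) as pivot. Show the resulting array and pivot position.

Lomuto partition with pivot = 20:

Initial array: [5, 5, 31, 12, 33, 26, 1, 25, 20]

arr[0]=5 <= 20: swap with position 0, array becomes [5, 5, 31, 12, 33, 26, 1, 25, 20]
arr[1]=5 <= 20: swap with position 1, array becomes [5, 5, 31, 12, 33, 26, 1, 25, 20]
arr[2]=31 > 20: no swap
arr[3]=12 <= 20: swap with position 2, array becomes [5, 5, 12, 31, 33, 26, 1, 25, 20]
arr[4]=33 > 20: no swap
arr[5]=26 > 20: no swap
arr[6]=1 <= 20: swap with position 3, array becomes [5, 5, 12, 1, 33, 26, 31, 25, 20]
arr[7]=25 > 20: no swap

Place pivot at position 4: [5, 5, 12, 1, 20, 26, 31, 25, 33]
Pivot position: 4

After partitioning with pivot 20, the array becomes [5, 5, 12, 1, 20, 26, 31, 25, 33]. The pivot is placed at index 4. All elements to the left of the pivot are <= 20, and all elements to the right are > 20.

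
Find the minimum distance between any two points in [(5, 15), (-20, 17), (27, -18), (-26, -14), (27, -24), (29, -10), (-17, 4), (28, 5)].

Computing all pairwise distances among 8 points:

d((5, 15), (-20, 17)) = 25.0799
d((5, 15), (27, -18)) = 39.6611
d((5, 15), (-26, -14)) = 42.45
d((5, 15), (27, -24)) = 44.7772
d((5, 15), (29, -10)) = 34.6554
d((5, 15), (-17, 4)) = 24.5967
d((5, 15), (28, 5)) = 25.0799
d((-20, 17), (27, -18)) = 58.6003
d((-20, 17), (-26, -14)) = 31.5753
d((-20, 17), (27, -24)) = 62.3699
d((-20, 17), (29, -10)) = 55.9464
d((-20, 17), (-17, 4)) = 13.3417
d((-20, 17), (28, 5)) = 49.4773
d((27, -18), (-26, -14)) = 53.1507
d((27, -18), (27, -24)) = 6.0 <-- minimum
d((27, -18), (29, -10)) = 8.2462
d((27, -18), (-17, 4)) = 49.1935
d((27, -18), (28, 5)) = 23.0217
d((-26, -14), (27, -24)) = 53.9351
d((-26, -14), (29, -10)) = 55.1453
d((-26, -14), (-17, 4)) = 20.1246
d((-26, -14), (28, 5)) = 57.2451
d((27, -24), (29, -10)) = 14.1421
d((27, -24), (-17, 4)) = 52.1536
d((27, -24), (28, 5)) = 29.0172
d((29, -10), (-17, 4)) = 48.0833
d((29, -10), (28, 5)) = 15.0333
d((-17, 4), (28, 5)) = 45.0111

Closest pair: (27, -18) and (27, -24) with distance 6.0

The closest pair is (27, -18) and (27, -24) with Euclidean distance 6.0. For 8 points, brute-force pairwise comparison is shown above. For large n, the divide-and-conquer algorithm (sort by x, recurse on halves, check the dividing strip) achieves O(n log n).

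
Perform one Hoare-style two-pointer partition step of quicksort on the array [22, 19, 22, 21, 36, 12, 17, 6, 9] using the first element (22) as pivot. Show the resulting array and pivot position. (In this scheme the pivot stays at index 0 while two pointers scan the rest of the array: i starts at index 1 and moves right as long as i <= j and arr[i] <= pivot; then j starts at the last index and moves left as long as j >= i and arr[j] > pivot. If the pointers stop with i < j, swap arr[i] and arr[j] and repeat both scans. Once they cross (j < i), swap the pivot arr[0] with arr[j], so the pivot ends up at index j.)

Hoare-style two-pointer partition with pivot = 22:

Initial array: [22, 19, 22, 21, 36, 12, 17, 6, 9]

Pointers start at i = 1, j = 8.
i stops at index 4 (arr[4]=36 > 22), j stops at index 8 (arr[8]=9 <= 22): swap arr[4] and arr[8], array becomes [22, 19, 22, 21, 9, 12, 17, 6, 36]
i ends at 8, j ends at 7: the pointers have crossed (j < i), so scanning stops.

Swap pivot arr[0] with arr[7] to place pivot at position 7: [6, 19, 22, 21, 9, 12, 17, 22, 36]
Pivot position: 7

After partitioning with pivot 22, the array becomes [6, 19, 22, 21, 9, 12, 17, 22, 36]. The pivot is placed at index 7. All elements to the left of the pivot are <= 22, and all elements to the right are > 22.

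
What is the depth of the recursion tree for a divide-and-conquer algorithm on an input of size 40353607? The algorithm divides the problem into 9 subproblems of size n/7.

For divide and conquer with division factor 7:

Problem sizes at each level:
Level 0: 40353607
Level 1: 5764801
Level 2: 823543
Level 3: 117649
Level 4: 16807
Level 5: 2401
Level 6: 343
Level 7: 49
Level 8: 7
Level 9: 1

The root is level 0 and the size-1 base case is level 9 (the tree spans levels 0 through 9, i.e. 10 levels counting the root), so the depth is the number of divisions: log_7(40353607) = 9

The recursion tree depth is log_7(40353607) = 9. At each level, the problem size is divided by 7, so it takes 9 divisions to reduce to a base case of size 1. The algorithm makes 9 recursive calls at each level.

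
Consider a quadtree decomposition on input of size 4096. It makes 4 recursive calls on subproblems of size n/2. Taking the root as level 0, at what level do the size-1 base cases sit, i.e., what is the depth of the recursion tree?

For divide and conquer with division factor 2:

Problem sizes at each level:
Level 0: 4096
Level 1: 2048
Level 2: 1024
Level 3: 512
Level 4: 256
Level 5: 128
Level 6: 64
Level 7: 32
Level 8: 16
Level 9: 8
Level 10: 4
Level 11: 2
Level 12: 1

The root is level 0 and the size-1 base case is level 12 (the tree spans levels 0 through 12, i.e. 13 levels counting the root), so the depth is the number of divisions: log_2(4096) = 12

The recursion tree depth is log_2(4096) = 12. At each level, the problem size is divided by 2, so it takes 12 divisions to reduce to a base case of size 1. The algorithm makes 4 recursive calls at each level.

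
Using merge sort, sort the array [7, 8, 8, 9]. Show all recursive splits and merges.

Merge sort trace:

Split: [7, 8, 8, 9] -> [7, 8] and [8, 9]
  Split: [7, 8] -> [7] and [8]
  Merge: [7] + [8] -> [7, 8]
  Split: [8, 9] -> [8] and [9]
  Merge: [8] + [9] -> [8, 9]
Merge: [7, 8] + [8, 9] -> [7, 8, 8, 9]

Final sorted array: [7, 8, 8, 9]

The merge sort proceeds by recursively splitting the array and merging sorted halves.
After all merges, the sorted array is [7, 8, 8, 9].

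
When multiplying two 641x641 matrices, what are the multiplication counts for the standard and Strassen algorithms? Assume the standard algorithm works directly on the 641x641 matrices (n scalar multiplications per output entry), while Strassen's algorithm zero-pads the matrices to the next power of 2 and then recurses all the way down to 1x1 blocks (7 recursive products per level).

Matrix multiplication for 641x641 matrices:

Strassen's algorithm requires power-of-2 dimensions. Pad 641x641 to 1024x1024 (next power of 2).

Standard algorithm: 641^3 = 263374721 multiplications
Strassen's algorithm: 7^(log2(1024)) = 7^10 = 282475249 multiplications
Difference: 263374721 - 282475249 = -19100528 (Strassen uses MORE here due to padding overhead — for small or just-over-power-of-2 n, padding can outweigh the per-level savings)

Standard: 263374721 multiplications (641^3). Strassen: 282475249 multiplications (7^10, after padding to 1024x1024). Strassen reduces 8 recursive multiplications to 7 at each level.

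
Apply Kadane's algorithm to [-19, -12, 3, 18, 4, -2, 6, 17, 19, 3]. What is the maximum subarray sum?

Using Kadane's algorithm on [-19, -12, 3, 18, 4, -2, 6, 17, 19, 3]:

Scanning through the array:
Position 1 (value -12): max_ending_here = -12, max_so_far = -12
Position 2 (value 3): max_ending_here = 3, max_so_far = 3
Position 3 (value 18): max_ending_here = 21, max_so_far = 21
Position 4 (value 4): max_ending_here = 25, max_so_far = 25
Position 5 (value -2): max_ending_here = 23, max_so_far = 25
Position 6 (value 6): max_ending_here = 29, max_so_far = 29
Position 7 (value 17): max_ending_here = 46, max_so_far = 46
Position 8 (value 19): max_ending_here = 65, max_so_far = 65
Position 9 (value 3): max_ending_here = 68, max_so_far = 68

Maximum subarray: [3, 18, 4, -2, 6, 17, 19, 3]
Maximum sum: 68

The maximum subarray is [3, 18, 4, -2, 6, 17, 19, 3] with sum 68. This subarray runs from index 2 to index 9.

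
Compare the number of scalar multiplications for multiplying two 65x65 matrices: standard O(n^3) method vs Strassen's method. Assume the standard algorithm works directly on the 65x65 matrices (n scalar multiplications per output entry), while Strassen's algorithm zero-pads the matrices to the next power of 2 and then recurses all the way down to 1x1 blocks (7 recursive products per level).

Matrix multiplication for 65x65 matrices:

Strassen's algorithm requires power-of-2 dimensions. Pad 65x65 to 128x128 (next power of 2).

Standard algorithm: 65^3 = 274625 multiplications
Strassen's algorithm: 7^(log2(128)) = 7^7 = 823543 multiplications
Difference: 274625 - 823543 = -548918 (Strassen uses MORE here due to padding overhead — for small or just-over-power-of-2 n, padding can outweigh the per-level savings)

Standard: 274625 multiplications (65^3). Strassen: 823543 multiplications (7^7, after padding to 128x128). Strassen reduces 8 recursive multiplications to 7 at each level.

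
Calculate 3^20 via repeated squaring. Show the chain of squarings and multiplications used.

Computing 3^20 by squaring (build up from 3^1; each line after the first costs one multiplication):

3^1 = 3
3^2 = (3^1)^2 = 3^2 = 9
3^4 = (3^2)^2 = 9^2 = 81
3^5 = 3 * 3^4 = 3 * 81 = 243
3^10 = (3^5)^2 = 243^2 = 59049
3^20 = (3^10)^2 = 59049^2 = 3486784401

Result: 3486784401
Multiplications needed: 5 (5 lines after 3^1)

3^20 = 3486784401. Using exponentiation by squaring, this requires 5 multiplications. The key idea: if the exponent is even, square the half-power; if odd, multiply by the base once.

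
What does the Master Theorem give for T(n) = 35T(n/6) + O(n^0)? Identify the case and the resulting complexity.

Master Theorem for T(n) = 35T(n/6) + O(n^0):

a = 35, b = 6, c = 0
log_b(a) = log_6(35) = 1.9843

Case 1: c = 0 < log_6(35) = 1.9843
T(n) = O(n^(log_6 35))

For T(n) = 35T(n/6) + O(n^0): log_6(35) = 1.9843. This is Case 1 of the Master Theorem (c < log_b(a), work dominated by leaves), giving O(n^(log_6 35)).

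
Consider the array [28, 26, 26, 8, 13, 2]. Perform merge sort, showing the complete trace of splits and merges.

Merge sort trace:

Split: [28, 26, 26, 8, 13, 2] -> [28, 26, 26] and [8, 13, 2]
  Split: [28, 26, 26] -> [28] and [26, 26]
    Split: [26, 26] -> [26] and [26]
    Merge: [26] + [26] -> [26, 26]
  Merge: [28] + [26, 26] -> [26, 26, 28]
  Split: [8, 13, 2] -> [8] and [13, 2]
    Split: [13, 2] -> [13] and [2]
    Merge: [13] + [2] -> [2, 13]
  Merge: [8] + [2, 13] -> [2, 8, 13]
Merge: [26, 26, 28] + [2, 8, 13] -> [2, 8, 13, 26, 26, 28]

Final sorted array: [2, 8, 13, 26, 26, 28]

The merge sort proceeds by recursively splitting the array and merging sorted halves.
After all merges, the sorted array is [2, 8, 13, 26, 26, 28].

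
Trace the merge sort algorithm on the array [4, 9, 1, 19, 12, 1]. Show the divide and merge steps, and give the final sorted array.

Merge sort trace:

Split: [4, 9, 1, 19, 12, 1] -> [4, 9, 1] and [19, 12, 1]
  Split: [4, 9, 1] -> [4] and [9, 1]
    Split: [9, 1] -> [9] and [1]
    Merge: [9] + [1] -> [1, 9]
  Merge: [4] + [1, 9] -> [1, 4, 9]
  Split: [19, 12, 1] -> [19] and [12, 1]
    Split: [12, 1] -> [12] and [1]
    Merge: [12] + [1] -> [1, 12]
  Merge: [19] + [1, 12] -> [1, 12, 19]
Merge: [1, 4, 9] + [1, 12, 19] -> [1, 1, 4, 9, 12, 19]

Final sorted array: [1, 1, 4, 9, 12, 19]

The merge sort proceeds by recursively splitting the array and merging sorted halves.
After all merges, the sorted array is [1, 1, 4, 9, 12, 19].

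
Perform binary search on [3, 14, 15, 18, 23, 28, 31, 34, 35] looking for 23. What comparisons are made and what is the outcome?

Binary search for 23 in [3, 14, 15, 18, 23, 28, 31, 34, 35]:

lo=0, hi=8, mid=4, arr[mid]=23 -> Found target at index 4!

Binary search finds 23 at index 4 after 1 comparisons. The search repeatedly halves the search space by comparing with the middle element.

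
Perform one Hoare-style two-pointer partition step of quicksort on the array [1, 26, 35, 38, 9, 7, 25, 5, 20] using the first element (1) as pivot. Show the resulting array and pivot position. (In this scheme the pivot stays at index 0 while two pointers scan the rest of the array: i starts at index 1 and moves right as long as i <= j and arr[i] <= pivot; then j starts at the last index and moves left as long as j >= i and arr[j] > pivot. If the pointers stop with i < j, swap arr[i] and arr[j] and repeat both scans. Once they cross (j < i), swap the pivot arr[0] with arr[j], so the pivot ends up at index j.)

Hoare-style two-pointer partition with pivot = 1:

Initial array: [1, 26, 35, 38, 9, 7, 25, 5, 20]

Pointers start at i = 1, j = 8.
i ends at 1, j ends at 0: the pointers have crossed (j < i), so scanning stops.

j = 0, so swapping arr[0] with arr[j] leaves the pivot at position 0: [1, 26, 35, 38, 9, 7, 25, 5, 20]
Pivot position: 0

After partitioning with pivot 1, the array becomes [1, 26, 35, 38, 9, 7, 25, 5, 20]. The pivot is placed at index 0. All elements to the left of the pivot are <= 1, and all elements to the right are > 1.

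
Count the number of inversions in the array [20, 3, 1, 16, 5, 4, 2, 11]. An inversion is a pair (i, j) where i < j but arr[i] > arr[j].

Finding inversions in [20, 3, 1, 16, 5, 4, 2, 11]:

(0, 1): arr[0]=20 > arr[1]=3
(0, 2): arr[0]=20 > arr[2]=1
(0, 3): arr[0]=20 > arr[3]=16
(0, 4): arr[0]=20 > arr[4]=5
(0, 5): arr[0]=20 > arr[5]=4
(0, 6): arr[0]=20 > arr[6]=2
(0, 7): arr[0]=20 > arr[7]=11
(1, 2): arr[1]=3 > arr[2]=1
(1, 6): arr[1]=3 > arr[6]=2
(3, 4): arr[3]=16 > arr[4]=5
(3, 5): arr[3]=16 > arr[5]=4
(3, 6): arr[3]=16 > arr[6]=2
(3, 7): arr[3]=16 > arr[7]=11
(4, 5): arr[4]=5 > arr[5]=4
(4, 6): arr[4]=5 > arr[6]=2
(5, 6): arr[5]=4 > arr[6]=2

Total inversions: 16

The array has 16 inversion(s): (0,1), (0,2), (0,3), (0,4), (0,5), (0,6), (0,7), (1,2), (1,6), (3,4), (3,5), (3,6), (3,7), (4,5), (4,6), (5,6). Each pair (i,j) satisfies i < j and arr[i] > arr[j].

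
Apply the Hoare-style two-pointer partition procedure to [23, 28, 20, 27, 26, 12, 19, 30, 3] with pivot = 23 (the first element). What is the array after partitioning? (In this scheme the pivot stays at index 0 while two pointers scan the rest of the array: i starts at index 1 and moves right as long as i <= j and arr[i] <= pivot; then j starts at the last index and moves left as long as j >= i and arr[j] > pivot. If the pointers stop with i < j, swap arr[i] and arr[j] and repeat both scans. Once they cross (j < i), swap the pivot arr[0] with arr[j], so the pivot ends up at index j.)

Hoare-style two-pointer partition with pivot = 23:

Initial array: [23, 28, 20, 27, 26, 12, 19, 30, 3]

Pointers start at i = 1, j = 8.
i stops at index 1 (arr[1]=28 > 23), j stops at index 8 (arr[8]=3 <= 23): swap arr[1] and arr[8], array becomes [23, 3, 20, 27, 26, 12, 19, 30, 28]
i stops at index 3 (arr[3]=27 > 23), j stops at index 6 (arr[6]=19 <= 23): swap arr[3] and arr[6], array becomes [23, 3, 20, 19, 26, 12, 27, 30, 28]
i stops at index 4 (arr[4]=26 > 23), j stops at index 5 (arr[5]=12 <= 23): swap arr[4] and arr[5], array becomes [23, 3, 20, 19, 12, 26, 27, 30, 28]
i ends at 5, j ends at 4: the pointers have crossed (j < i), so scanning stops.

Swap pivot arr[0] with arr[4] to place pivot at position 4: [12, 3, 20, 19, 23, 26, 27, 30, 28]
Pivot position: 4

After partitioning with pivot 23, the array becomes [12, 3, 20, 19, 23, 26, 27, 30, 28]. The pivot is placed at index 4. All elements to the left of the pivot are <= 23, and all elements to the right are > 23.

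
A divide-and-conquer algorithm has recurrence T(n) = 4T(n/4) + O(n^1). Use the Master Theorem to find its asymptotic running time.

Master Theorem for T(n) = 4T(n/4) + O(n^1):

a = 4, b = 4, c = 1
log_b(a) = log_4(4) = 1.0000

Case 2: c = 1 = log_4(4) = 1.0000
T(n) = O(n^1 log n) = O(n log n)

For T(n) = 4T(n/4) + O(n^1): log_4(4) = 1.0000. This is Case 2 of the Master Theorem (c = log_b(a), equal work at all levels), giving O(n log n).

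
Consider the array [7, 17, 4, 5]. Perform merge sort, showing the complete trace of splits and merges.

Merge sort trace:

Split: [7, 17, 4, 5] -> [7, 17] and [4, 5]
  Split: [7, 17] -> [7] and [17]
  Merge: [7] + [17] -> [7, 17]
  Split: [4, 5] -> [4] and [5]
  Merge: [4] + [5] -> [4, 5]
Merge: [7, 17] + [4, 5] -> [4, 5, 7, 17]

Final sorted array: [4, 5, 7, 17]

The merge sort proceeds by recursively splitting the array and merging sorted halves.
After all merges, the sorted array is [4, 5, 7, 17].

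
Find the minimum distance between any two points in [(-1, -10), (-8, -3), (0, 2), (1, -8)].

Computing all pairwise distances among 4 points:

d((-1, -10), (-8, -3)) = 9.8995
d((-1, -10), (0, 2)) = 12.0416
d((-1, -10), (1, -8)) = 2.8284 <-- minimum
d((-8, -3), (0, 2)) = 9.434
d((-8, -3), (1, -8)) = 10.2956
d((0, 2), (1, -8)) = 10.0499

Closest pair: (-1, -10) and (1, -8) with distance 2.8284

The closest pair is (-1, -10) and (1, -8) with Euclidean distance 2.8284. For 4 points, brute-force pairwise comparison is shown above. For large n, the divide-and-conquer algorithm (sort by x, recurse on halves, check the dividing strip) achieves O(n log n).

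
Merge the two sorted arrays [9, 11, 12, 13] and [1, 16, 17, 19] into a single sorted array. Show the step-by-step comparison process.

Merging process:

Compare 9 vs 1: take 1 from right. Merged: [1]
Compare 9 vs 16: take 9 from left. Merged: [1, 9]
Compare 11 vs 16: take 11 from left. Merged: [1, 9, 11]
Compare 12 vs 16: take 12 from left. Merged: [1, 9, 11, 12]
Compare 13 vs 16: take 13 from left. Merged: [1, 9, 11, 12, 13]
Append remaining from right: [16, 17, 19]. Merged: [1, 9, 11, 12, 13, 16, 17, 19]

Final merged array: [1, 9, 11, 12, 13, 16, 17, 19]
Total comparisons: 5

The merged array is [1, 9, 11, 12, 13, 16, 17, 19], requiring 5 comparisons. The merge step runs in O(n) time where n is the total number of elements.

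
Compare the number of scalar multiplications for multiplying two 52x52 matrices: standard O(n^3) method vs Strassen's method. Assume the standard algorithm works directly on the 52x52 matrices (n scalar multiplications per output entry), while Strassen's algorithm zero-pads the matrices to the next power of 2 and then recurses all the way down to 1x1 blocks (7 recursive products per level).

Matrix multiplication for 52x52 matrices:

Strassen's algorithm requires power-of-2 dimensions. Pad 52x52 to 64x64 (next power of 2).

Standard algorithm: 52^3 = 140608 multiplications
Strassen's algorithm: 7^(log2(64)) = 7^6 = 117649 multiplications
Savings: 140608 - 117649 = 22959 multiplications

Standard: 140608 multiplications (52^3). Strassen: 117649 multiplications (7^6, after padding to 64x64). Strassen reduces 8 recursive multiplications to 7 at each level.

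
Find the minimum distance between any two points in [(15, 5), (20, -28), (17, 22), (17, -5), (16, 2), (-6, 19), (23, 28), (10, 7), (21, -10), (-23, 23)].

Computing all pairwise distances among 10 points:

d((15, 5), (20, -28)) = 33.3766
d((15, 5), (17, 22)) = 17.1172
d((15, 5), (17, -5)) = 10.198
d((15, 5), (16, 2)) = 3.1623 <-- minimum
d((15, 5), (-6, 19)) = 25.2389
d((15, 5), (23, 28)) = 24.3516
d((15, 5), (10, 7)) = 5.3852
d((15, 5), (21, -10)) = 16.1555
d((15, 5), (-23, 23)) = 42.0476
d((20, -28), (17, 22)) = 50.0899
d((20, -28), (17, -5)) = 23.1948
d((20, -28), (16, 2)) = 30.2655
d((20, -28), (-6, 19)) = 53.7122
d((20, -28), (23, 28)) = 56.0803
d((20, -28), (10, 7)) = 36.4005
d((20, -28), (21, -10)) = 18.0278
d((20, -28), (-23, 23)) = 66.7083
d((17, 22), (17, -5)) = 27.0
d((17, 22), (16, 2)) = 20.025
d((17, 22), (-6, 19)) = 23.1948
d((17, 22), (23, 28)) = 8.4853
d((17, 22), (10, 7)) = 16.5529
d((17, 22), (21, -10)) = 32.249
d((17, 22), (-23, 23)) = 40.0125
d((17, -5), (16, 2)) = 7.0711
d((17, -5), (-6, 19)) = 33.2415
d((17, -5), (23, 28)) = 33.541
d((17, -5), (10, 7)) = 13.8924
d((17, -5), (21, -10)) = 6.4031
d((17, -5), (-23, 23)) = 48.8262
d((16, 2), (-6, 19)) = 27.8029
d((16, 2), (23, 28)) = 26.9258
d((16, 2), (10, 7)) = 7.8102
d((16, 2), (21, -10)) = 13.0
d((16, 2), (-23, 23)) = 44.2945
d((-6, 19), (23, 28)) = 30.3645
d((-6, 19), (10, 7)) = 20.0
d((-6, 19), (21, -10)) = 39.6232
d((-6, 19), (-23, 23)) = 17.4642
d((23, 28), (10, 7)) = 24.6982
d((23, 28), (21, -10)) = 38.0526
d((23, 28), (-23, 23)) = 46.2709
d((10, 7), (21, -10)) = 20.2485
d((10, 7), (-23, 23)) = 36.6742
d((21, -10), (-23, 23)) = 55.0

Closest pair: (15, 5) and (16, 2) with distance 3.1623

The closest pair is (15, 5) and (16, 2) with Euclidean distance 3.1623. For 10 points, brute-force pairwise comparison is shown above. For large n, the divide-and-conquer algorithm (sort by x, recurse on halves, check the dividing strip) achieves O(n log n).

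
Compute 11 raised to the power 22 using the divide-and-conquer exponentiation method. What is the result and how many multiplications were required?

Computing 11^22 by squaring (build up from 11^1; each line after the first costs one multiplication):

11^1 = 11
11^2 = (11^1)^2 = 11^2 = 121
11^4 = (11^2)^2 = 121^2 = 14641
11^5 = 11 * 11^4 = 11 * 14641 = 161051
11^10 = (11^5)^2 = 161051^2 = 25937424601
11^11 = 11 * 11^10 = 11 * 25937424601 = 285311670611
11^22 = (11^11)^2 = 285311670611^2 = 81402749386839761113321

Result: 81402749386839761113321
Multiplications needed: 6 (6 lines after 11^1)

11^22 = 81402749386839761113321. Using exponentiation by squaring, this requires 6 multiplications. The key idea: if the exponent is even, square the half-power; if odd, multiply by the base once.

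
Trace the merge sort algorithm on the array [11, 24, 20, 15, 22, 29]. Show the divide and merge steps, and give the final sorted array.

Merge sort trace:

Split: [11, 24, 20, 15, 22, 29] -> [11, 24, 20] and [15, 22, 29]
  Split: [11, 24, 20] -> [11] and [24, 20]
    Split: [24, 20] -> [24] and [20]
    Merge: [24] + [20] -> [20, 24]
  Merge: [11] + [20, 24] -> [11, 20, 24]
  Split: [15, 22, 29] -> [15] and [22, 29]
    Split: [22, 29] -> [22] and [29]
    Merge: [22] + [29] -> [22, 29]
  Merge: [15] + [22, 29] -> [15, 22, 29]
Merge: [11, 20, 24] + [15, 22, 29] -> [11, 15, 20, 22, 24, 29]

Final sorted array: [11, 15, 20, 22, 24, 29]

The merge sort proceeds by recursively splitting the array and merging sorted halves.
After all merges, the sorted array is [11, 15, 20, 22, 24, 29].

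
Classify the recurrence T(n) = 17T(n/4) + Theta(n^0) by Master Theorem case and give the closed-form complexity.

Master Theorem for T(n) = 17T(n/4) + O(n^0):

a = 17, b = 4, c = 0
log_b(a) = log_4(17) = 2.0437

Case 1: c = 0 < log_4(17) = 2.0437
T(n) = O(n^(log_4 17))

For T(n) = 17T(n/4) + O(n^0): log_4(17) = 2.0437. This is Case 1 of the Master Theorem (c < log_b(a), work dominated by leaves), giving O(n^(log_4 17)).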